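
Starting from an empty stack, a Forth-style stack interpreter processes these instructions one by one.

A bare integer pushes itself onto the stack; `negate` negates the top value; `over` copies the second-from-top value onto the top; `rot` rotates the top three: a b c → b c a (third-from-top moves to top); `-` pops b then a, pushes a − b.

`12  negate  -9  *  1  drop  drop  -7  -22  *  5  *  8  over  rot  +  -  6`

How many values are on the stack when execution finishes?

2

12     : [12]
negate : [-12]
-9     : [-12, -9]
*      : [108]
1      : [108, 1]
drop   : [108]
drop   : []
-7     : [-7]
-22    : [-7, -22]
*      : [154]
5      : [154, 5]
*      : [770]
8      : [770, 8]
over   : [770, 8, 770]
rot    : [8, 770, 770]
+      : [8, 1540]
-      : [-1532]
6      : [-1532, 6]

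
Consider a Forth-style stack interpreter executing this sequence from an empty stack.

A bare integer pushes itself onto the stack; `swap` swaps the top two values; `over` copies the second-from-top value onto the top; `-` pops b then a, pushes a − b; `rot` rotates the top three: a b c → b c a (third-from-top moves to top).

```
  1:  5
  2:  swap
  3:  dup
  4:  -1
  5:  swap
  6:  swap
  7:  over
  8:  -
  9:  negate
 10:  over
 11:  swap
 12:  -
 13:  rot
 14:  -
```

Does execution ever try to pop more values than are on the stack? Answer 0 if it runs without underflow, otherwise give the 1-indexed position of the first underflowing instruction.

5 : 5
swap  — needs 2 operands, stack has 1 → underflow

2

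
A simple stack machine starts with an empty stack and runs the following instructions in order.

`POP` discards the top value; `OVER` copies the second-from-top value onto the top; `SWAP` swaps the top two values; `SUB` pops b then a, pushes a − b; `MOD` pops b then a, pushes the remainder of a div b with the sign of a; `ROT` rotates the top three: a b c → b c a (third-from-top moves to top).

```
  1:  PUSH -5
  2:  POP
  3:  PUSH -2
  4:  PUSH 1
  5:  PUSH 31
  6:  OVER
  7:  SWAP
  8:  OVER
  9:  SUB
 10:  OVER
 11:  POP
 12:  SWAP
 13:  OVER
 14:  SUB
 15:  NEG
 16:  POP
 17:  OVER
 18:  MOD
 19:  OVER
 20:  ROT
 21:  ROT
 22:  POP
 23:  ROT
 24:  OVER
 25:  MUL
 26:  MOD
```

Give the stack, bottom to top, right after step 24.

[1, 1, -2, 1]

PUSH -5  -5
POP      (empty)
PUSH -2  -2
PUSH 1   -2 1
PUSH 31  -2 1 31
OVER     -2 1 31 1
SWAP     -2 1 1 31
OVER     -2 1 1 31 1
SUB      -2 1 1 30
OVER     -2 1 1 30 1
POP      -2 1 1 30
SWAP     -2 1 30 1
OVER     -2 1 30 1 30
SUB      -2 1 30 -29
NEG      -2 1 30 29
POP      -2 1 30
OVER     -2 1 30 1
MOD      -2 1 0
OVER     -2 1 0 1
ROT      -2 0 1 1
ROT      -2 1 1 0
POP      -2 1 1
ROT      1 1 -2
OVER     1 1 -2 1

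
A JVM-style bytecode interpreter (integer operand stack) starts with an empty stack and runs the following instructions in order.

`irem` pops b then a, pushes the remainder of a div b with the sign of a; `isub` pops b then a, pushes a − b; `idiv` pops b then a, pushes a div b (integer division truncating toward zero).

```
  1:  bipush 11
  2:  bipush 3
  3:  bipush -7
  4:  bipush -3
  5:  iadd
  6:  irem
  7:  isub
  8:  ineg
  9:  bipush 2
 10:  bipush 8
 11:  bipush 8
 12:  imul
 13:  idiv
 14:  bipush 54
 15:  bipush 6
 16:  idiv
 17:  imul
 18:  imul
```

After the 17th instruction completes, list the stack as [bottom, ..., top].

[-8, 0]

bipush 11 → [11]
bipush 3  → [11, 3]
bipush -7 → [11, 3, -7]
bipush -3 → [11, 3, -7, -3]
iadd      → [11, 3, -10]
irem      → [11, 3]
isub      → [8]
ineg      → [-8]
bipush 2  → [-8, 2]
bipush 8  → [-8, 2, 8]
bipush 8  → [-8, 2, 8, 8]
imul      → [-8, 2, 64]
idiv      → [-8, 0]
bipush 54 → [-8, 0, 54]
bipush 6  → [-8, 0, 54, 6]
idiv      → [-8, 0, 9]
imul      → [-8, 0]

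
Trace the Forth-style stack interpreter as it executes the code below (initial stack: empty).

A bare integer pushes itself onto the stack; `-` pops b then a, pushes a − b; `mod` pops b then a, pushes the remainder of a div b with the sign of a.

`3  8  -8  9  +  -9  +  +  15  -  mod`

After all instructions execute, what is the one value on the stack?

3   -> 3
8   -> 3 8
-8  -> 3 8 -8
9   -> 3 8 -8 9
+   -> 3 8 1
-9  -> 3 8 1 -9
+   -> 3 8 -8
+   -> 3 0
15  -> 3 0 15
-   -> 3 -15
mod -> 3

3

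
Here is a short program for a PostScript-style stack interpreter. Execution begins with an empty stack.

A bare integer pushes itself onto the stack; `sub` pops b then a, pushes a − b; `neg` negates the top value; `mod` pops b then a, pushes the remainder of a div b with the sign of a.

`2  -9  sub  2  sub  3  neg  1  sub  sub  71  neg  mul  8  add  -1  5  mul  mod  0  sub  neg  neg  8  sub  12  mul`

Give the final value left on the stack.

-96

2    2
-9   2 -9
sub  11
2    11 2
sub  9
3    9 3
neg  9 -3
1    9 -3 1
sub  9 -4
sub  13
71   13 71
neg  13 -71
mul  -923
8    -923 8
add  -915
-1   -915 -1
5    -915 -1 5
mul  -915 -5
mod  0
0    0 0
sub  0
neg  0
neg  0
8    0 8
sub  -8
12   -8 12
mul  -96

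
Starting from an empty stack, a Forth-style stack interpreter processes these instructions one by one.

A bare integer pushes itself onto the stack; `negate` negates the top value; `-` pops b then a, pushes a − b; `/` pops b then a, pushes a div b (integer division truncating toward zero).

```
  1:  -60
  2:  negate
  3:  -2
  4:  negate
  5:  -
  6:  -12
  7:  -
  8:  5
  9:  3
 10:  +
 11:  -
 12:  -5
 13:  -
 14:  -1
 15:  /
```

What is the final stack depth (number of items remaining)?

1

-60     [-60]
negate  [60]
-2      [60, -2]
negate  [60, 2]
-       [58]
-12     [58, -12]
-       [70]
5       [70, 5]
3       [70, 5, 3]
+       [70, 8]
-       [62]
-5      [62, -5]
-       [67]
-1      [67, -1]
/       [-67]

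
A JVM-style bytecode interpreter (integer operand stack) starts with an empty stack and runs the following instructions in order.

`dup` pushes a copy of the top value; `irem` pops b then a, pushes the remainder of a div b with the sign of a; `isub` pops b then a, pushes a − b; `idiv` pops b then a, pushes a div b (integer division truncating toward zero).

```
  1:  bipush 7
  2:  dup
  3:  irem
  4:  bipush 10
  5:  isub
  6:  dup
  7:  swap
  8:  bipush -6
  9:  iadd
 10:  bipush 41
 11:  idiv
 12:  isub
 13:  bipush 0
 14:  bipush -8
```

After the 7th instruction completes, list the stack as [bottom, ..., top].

bipush 7  -> 7
dup       -> 7 7
irem      -> 0
bipush 10 -> 0 10
isub      -> -10
dup       -> -10 -10
swap      -> -10 -10

[-10, -10]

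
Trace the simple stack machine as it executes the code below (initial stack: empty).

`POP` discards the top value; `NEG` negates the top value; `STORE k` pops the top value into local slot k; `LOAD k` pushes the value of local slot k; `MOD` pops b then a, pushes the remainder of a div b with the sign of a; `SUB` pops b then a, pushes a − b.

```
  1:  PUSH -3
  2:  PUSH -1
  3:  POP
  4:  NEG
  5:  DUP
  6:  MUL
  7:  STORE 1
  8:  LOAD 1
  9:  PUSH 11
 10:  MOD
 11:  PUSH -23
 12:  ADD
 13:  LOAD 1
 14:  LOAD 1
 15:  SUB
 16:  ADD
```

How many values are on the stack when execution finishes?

PUSH -3  -> -3
PUSH -1  -> -3 -1
POP      -> -3
NEG      -> 3
DUP      -> 3 3
MUL      -> 9
STORE 1  -> (empty)
LOAD 1   -> 9
PUSH 11  -> 9 11
MOD      -> 9
PUSH -23 -> 9 -23
ADD      -> -14
LOAD 1   -> -14 9
LOAD 1   -> -14 9 9
SUB      -> -14 0
ADD      -> -14

1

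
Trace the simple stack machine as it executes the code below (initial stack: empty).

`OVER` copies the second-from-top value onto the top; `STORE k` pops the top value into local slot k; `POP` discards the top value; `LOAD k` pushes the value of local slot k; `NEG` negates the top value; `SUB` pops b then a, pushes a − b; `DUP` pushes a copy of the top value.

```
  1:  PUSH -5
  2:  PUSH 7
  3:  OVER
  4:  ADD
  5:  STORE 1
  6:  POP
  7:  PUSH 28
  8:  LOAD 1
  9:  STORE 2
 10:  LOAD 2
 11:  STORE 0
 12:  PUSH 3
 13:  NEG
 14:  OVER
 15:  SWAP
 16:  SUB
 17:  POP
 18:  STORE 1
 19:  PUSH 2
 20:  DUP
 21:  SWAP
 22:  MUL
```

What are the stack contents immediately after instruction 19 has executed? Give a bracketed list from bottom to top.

[2]

PUSH -5 -> -5
PUSH 7  -> -5 7
OVER    -> -5 7 -5
ADD     -> -5 2
STORE 1 -> -5
POP     -> (empty)
PUSH 28 -> 28
LOAD 1  -> 28 2
STORE 2 -> 28
LOAD 2  -> 28 2
STORE 0 -> 28
PUSH 3  -> 28 3
NEG     -> 28 -3
OVER    -> 28 -3 28
SWAP    -> 28 28 -3
SUB     -> 28 31
POP     -> 28
STORE 1 -> (empty)
PUSH 2  -> 2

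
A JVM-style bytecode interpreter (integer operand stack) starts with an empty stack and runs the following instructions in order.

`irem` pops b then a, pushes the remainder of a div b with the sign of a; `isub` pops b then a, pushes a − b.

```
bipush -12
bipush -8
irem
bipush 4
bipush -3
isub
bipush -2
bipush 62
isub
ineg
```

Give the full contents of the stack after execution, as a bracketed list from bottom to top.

bipush -12  [-12]
bipush -8   [-12, -8]
irem        [-4]
bipush 4    [-4, 4]
bipush -3   [-4, 4, -3]
isub        [-4, 7]
bipush -2   [-4, 7, -2]
bipush 62   [-4, 7, -2, 62]
isub        [-4, 7, -64]
ineg        [-4, 7, 64]

[-4, 7, 64]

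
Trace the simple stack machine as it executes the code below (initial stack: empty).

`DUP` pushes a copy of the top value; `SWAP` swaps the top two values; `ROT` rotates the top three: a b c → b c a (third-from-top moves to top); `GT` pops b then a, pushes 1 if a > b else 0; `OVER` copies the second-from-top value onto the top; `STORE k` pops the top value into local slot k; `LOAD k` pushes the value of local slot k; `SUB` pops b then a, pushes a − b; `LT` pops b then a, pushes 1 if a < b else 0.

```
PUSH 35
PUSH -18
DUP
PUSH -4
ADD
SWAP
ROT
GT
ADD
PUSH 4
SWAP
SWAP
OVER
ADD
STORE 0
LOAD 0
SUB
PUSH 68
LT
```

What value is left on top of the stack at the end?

PUSH 35  → 35
PUSH -18 → 35 -18
DUP      → 35 -18 -18
PUSH -4  → 35 -18 -18 -4
ADD      → 35 -18 -22
SWAP     → 35 -22 -18
ROT      → -22 -18 35
GT       → -22 0
ADD      → -22
PUSH 4   → -22 4
SWAP     → 4 -22
SWAP     → -22 4
OVER     → -22 4 -22
ADD      → -22 -18
STORE 0  → -22
LOAD 0   → -22 -18
SUB      → -4
PUSH 68  → -4 68
LT       → 1

1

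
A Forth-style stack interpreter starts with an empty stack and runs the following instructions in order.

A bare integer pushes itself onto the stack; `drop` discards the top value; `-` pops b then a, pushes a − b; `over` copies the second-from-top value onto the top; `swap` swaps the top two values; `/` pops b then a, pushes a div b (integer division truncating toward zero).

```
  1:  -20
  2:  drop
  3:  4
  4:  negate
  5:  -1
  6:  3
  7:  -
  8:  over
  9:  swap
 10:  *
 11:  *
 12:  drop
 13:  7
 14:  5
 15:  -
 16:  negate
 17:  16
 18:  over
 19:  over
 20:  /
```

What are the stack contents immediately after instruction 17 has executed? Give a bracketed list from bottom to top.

-20     -20
drop    (empty)
4       4
negate  -4
-1      -4 -1
3       -4 -1 3
-       -4 -4
over    -4 -4 -4
swap    -4 -4 -4
*       -4 16
*       -64
drop    (empty)
7       7
5       7 5
-       2
negate  -2
16      -2 16

[-2, 16]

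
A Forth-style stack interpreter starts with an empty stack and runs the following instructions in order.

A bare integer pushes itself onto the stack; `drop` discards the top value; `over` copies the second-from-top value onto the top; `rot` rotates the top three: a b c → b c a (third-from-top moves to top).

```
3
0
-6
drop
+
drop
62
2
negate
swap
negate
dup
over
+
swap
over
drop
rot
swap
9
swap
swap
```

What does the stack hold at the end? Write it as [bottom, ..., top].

[-124, -2, -62, 9]

3      → [3]
0      → [3, 0]
-6     → [3, 0, -6]
drop   → [3, 0]
+      → [3]
drop   → []
62     → [62]
2      → [62, 2]
negate → [62, -2]
swap   → [-2, 62]
negate → [-2, -62]
dup    → [-2, -62, -62]
over   → [-2, -62, -62, -62]
+      → [-2, -62, -124]
swap   → [-2, -124, -62]
over   → [-2, -124, -62, -124]
drop   → [-2, -124, -62]
rot    → [-124, -62, -2]
swap   → [-124, -2, -62]
9      → [-124, -2, -62, 9]
swap   → [-124, -2, 9, -62]
swap   → [-124, -2, -62, 9]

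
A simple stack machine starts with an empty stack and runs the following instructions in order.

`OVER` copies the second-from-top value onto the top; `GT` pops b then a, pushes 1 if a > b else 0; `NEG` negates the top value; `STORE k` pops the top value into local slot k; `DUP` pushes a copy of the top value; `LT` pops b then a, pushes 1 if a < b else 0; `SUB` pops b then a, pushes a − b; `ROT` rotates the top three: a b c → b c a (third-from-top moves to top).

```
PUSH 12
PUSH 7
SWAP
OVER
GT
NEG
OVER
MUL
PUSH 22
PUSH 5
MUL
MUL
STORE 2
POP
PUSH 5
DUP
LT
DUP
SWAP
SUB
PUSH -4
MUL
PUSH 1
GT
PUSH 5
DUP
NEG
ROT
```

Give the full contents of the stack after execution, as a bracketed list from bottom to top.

[5, -5, 0]

PUSH 12 -> 12
PUSH 7  -> 12 7
SWAP    -> 7 12
OVER    -> 7 12 7
GT      -> 7 1
NEG     -> 7 -1
OVER    -> 7 -1 7
MUL     -> 7 -7
PUSH 22 -> 7 -7 22
PUSH 5  -> 7 -7 22 5
MUL     -> 7 -7 110
MUL     -> 7 -770
STORE 2 -> 7
POP     -> (empty)
PUSH 5  -> 5
DUP     -> 5 5
LT      -> 0
DUP     -> 0 0
SWAP    -> 0 0
SUB     -> 0
PUSH -4 -> 0 -4
MUL     -> 0
PUSH 1  -> 0 1
GT      -> 0
PUSH 5  -> 0 5
DUP     -> 0 5 5
NEG     -> 0 5 -5
ROT     -> 5 -5 0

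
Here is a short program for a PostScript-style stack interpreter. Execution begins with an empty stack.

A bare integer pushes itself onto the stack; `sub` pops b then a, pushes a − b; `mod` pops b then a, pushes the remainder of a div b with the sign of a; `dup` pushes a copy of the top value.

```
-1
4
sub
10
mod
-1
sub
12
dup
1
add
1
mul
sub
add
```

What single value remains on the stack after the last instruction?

-5

-1  → -1
4   → -1 4
sub → -5
10  → -5 10
mod → -5
-1  → -5 -1
sub → -4
12  → -4 12
dup → -4 12 12
1   → -4 12 12 1
add → -4 12 13
1   → -4 12 13 1
mul → -4 12 13
sub → -4 -1
add → -5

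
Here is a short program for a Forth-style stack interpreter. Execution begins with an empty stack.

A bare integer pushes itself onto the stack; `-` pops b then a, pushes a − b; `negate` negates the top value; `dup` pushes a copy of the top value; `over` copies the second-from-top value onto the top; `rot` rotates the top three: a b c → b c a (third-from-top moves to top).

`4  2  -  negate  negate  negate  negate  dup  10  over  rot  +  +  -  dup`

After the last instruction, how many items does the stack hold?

4      -> [4]
2      -> [4, 2]
-      -> [2]
negate -> [-2]
negate -> [2]
negate -> [-2]
negate -> [2]
dup    -> [2, 2]
10     -> [2, 2, 10]
over   -> [2, 2, 10, 2]
rot    -> [2, 10, 2, 2]
+      -> [2, 10, 4]
+      -> [2, 14]
-      -> [-12]
dup    -> [-12, -12]

2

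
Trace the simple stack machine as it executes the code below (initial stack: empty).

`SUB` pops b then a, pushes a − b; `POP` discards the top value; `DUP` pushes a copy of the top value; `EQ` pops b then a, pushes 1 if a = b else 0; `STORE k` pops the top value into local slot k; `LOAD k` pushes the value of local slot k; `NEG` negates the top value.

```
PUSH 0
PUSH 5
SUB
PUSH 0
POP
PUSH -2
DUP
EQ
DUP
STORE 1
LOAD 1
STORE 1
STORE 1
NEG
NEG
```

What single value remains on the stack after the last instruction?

-5

PUSH 0   [0]
PUSH 5   [0, 5]
SUB      [-5]
PUSH 0   [-5, 0]
POP      [-5]
PUSH -2  [-5, -2]
DUP      [-5, -2, -2]
EQ       [-5, 1]
DUP      [-5, 1, 1]
STORE 1  [-5, 1]
LOAD 1   [-5, 1, 1]
STORE 1  [-5, 1]
STORE 1  [-5]
NEG      [5]
NEG      [-5]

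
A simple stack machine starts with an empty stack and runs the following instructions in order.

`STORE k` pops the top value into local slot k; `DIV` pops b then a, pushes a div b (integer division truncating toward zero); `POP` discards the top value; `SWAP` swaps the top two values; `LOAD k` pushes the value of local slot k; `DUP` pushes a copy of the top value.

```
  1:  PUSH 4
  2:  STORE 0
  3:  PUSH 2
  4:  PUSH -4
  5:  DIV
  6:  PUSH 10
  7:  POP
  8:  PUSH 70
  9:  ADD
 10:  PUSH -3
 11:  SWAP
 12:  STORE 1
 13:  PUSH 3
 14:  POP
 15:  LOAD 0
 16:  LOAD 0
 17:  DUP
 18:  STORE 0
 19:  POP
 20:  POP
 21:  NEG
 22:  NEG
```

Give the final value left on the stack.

-3

PUSH 4   [4]
STORE 0  []
PUSH 2   [2]
PUSH -4  [2, -4]
DIV      [0]
PUSH 10  [0, 10]
POP      [0]
PUSH 70  [0, 70]
ADD      [70]
PUSH -3  [70, -3]
SWAP     [-3, 70]
STORE 1  [-3]
PUSH 3   [-3, 3]
POP      [-3]
LOAD 0   [-3, 4]
LOAD 0   [-3, 4, 4]
DUP      [-3, 4, 4, 4]
STORE 0  [-3, 4, 4]
POP      [-3, 4]
POP      [-3]
NEG      [3]
NEG      [-3]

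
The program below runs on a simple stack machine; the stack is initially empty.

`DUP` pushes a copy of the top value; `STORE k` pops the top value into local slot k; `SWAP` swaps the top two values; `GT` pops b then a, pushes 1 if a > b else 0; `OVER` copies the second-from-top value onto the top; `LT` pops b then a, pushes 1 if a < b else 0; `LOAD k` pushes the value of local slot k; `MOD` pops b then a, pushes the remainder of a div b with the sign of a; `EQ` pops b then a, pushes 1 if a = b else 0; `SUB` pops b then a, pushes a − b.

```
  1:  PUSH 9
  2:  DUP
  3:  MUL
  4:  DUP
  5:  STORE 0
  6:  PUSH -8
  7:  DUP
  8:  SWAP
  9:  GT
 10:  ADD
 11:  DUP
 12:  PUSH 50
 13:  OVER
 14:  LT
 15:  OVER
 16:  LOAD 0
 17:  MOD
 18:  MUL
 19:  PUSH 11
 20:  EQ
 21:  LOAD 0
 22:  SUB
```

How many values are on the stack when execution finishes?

3

PUSH 9  : 9
DUP     : 9 9
MUL     : 81
DUP     : 81 81
STORE 0 : 81
PUSH -8 : 81 -8
DUP     : 81 -8 -8
SWAP    : 81 -8 -8
GT      : 81 0
ADD     : 81
DUP     : 81 81
PUSH 50 : 81 81 50
OVER    : 81 81 50 81
LT      : 81 81 1
OVER    : 81 81 1 81
LOAD 0  : 81 81 1 81 81
MOD     : 81 81 1 0
MUL     : 81 81 0
PUSH 11 : 81 81 0 11
EQ      : 81 81 0
LOAD 0  : 81 81 0 81
SUB     : 81 81 -81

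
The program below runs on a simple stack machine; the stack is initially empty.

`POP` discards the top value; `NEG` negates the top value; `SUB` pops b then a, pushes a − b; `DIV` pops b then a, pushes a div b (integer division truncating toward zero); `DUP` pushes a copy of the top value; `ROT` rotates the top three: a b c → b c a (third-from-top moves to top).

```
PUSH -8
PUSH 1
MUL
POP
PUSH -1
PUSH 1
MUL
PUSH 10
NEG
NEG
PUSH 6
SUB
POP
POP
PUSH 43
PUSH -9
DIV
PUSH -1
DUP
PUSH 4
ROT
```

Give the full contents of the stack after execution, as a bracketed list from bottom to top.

PUSH -8 : -8
PUSH 1  : -8 1
MUL     : -8
POP     : (empty)
PUSH -1 : -1
PUSH 1  : -1 1
MUL     : -1
PUSH 10 : -1 10
NEG     : -1 -10
NEG     : -1 10
PUSH 6  : -1 10 6
SUB     : -1 4
POP     : -1
POP     : (empty)
PUSH 43 : 43
PUSH -9 : 43 -9
DIV     : -4
PUSH -1 : -4 -1
DUP     : -4 -1 -1
PUSH 4  : -4 -1 -1 4
ROT     : -4 -1 4 -1

[-4, -1, 4, -1]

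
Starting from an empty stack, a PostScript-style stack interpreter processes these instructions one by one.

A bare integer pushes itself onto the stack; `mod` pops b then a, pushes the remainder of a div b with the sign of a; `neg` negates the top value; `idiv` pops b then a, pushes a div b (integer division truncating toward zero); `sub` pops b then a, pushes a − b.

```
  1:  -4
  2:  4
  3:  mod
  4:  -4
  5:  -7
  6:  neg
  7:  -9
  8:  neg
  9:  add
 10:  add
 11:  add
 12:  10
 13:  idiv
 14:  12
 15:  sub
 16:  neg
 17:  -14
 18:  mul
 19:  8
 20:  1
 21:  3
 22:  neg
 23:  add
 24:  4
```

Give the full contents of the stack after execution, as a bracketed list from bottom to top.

[-154, 8, -2, 4]

-4    -4
4     -4 4
mod   0
-4    0 -4
-7    0 -4 -7
neg   0 -4 7
-9    0 -4 7 -9
neg   0 -4 7 9
add   0 -4 16
add   0 12
add   12
10    12 10
idiv  1
12    1 12
sub   -11
neg   11
-14   11 -14
mul   -154
8     -154 8
1     -154 8 1
3     -154 8 1 3
neg   -154 8 1 -3
add   -154 8 -2
4     -154 8 -2 4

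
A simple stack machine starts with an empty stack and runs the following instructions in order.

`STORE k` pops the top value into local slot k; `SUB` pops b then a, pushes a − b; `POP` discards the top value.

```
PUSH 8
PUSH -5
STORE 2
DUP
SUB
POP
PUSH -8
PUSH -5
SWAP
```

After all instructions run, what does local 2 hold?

-5

PUSH 8   8
PUSH -5  8 -5
STORE 2  8
DUP      8 8
SUB      0
POP      (empty)
PUSH -8  -8
PUSH -5  -8 -5
SWAP     -5 -8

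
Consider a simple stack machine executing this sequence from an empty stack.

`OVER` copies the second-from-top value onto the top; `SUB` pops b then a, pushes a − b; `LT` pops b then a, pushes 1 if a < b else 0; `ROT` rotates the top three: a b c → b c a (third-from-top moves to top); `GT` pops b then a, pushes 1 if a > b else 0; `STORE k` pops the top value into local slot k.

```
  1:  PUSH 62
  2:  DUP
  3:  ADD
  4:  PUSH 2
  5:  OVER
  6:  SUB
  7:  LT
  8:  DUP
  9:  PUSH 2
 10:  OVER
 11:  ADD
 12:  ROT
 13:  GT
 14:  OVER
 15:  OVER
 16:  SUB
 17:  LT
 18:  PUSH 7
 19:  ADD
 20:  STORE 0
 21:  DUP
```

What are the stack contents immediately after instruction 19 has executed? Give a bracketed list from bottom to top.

PUSH 62  62
DUP      62 62
ADD      124
PUSH 2   124 2
OVER     124 2 124
SUB      124 -122
LT       0
DUP      0 0
PUSH 2   0 0 2
OVER     0 0 2 0
ADD      0 0 2
ROT      0 2 0
GT       0 1
OVER     0 1 0
OVER     0 1 0 1
SUB      0 1 -1
LT       0 0
PUSH 7   0 0 7
ADD      0 7

[0, 7]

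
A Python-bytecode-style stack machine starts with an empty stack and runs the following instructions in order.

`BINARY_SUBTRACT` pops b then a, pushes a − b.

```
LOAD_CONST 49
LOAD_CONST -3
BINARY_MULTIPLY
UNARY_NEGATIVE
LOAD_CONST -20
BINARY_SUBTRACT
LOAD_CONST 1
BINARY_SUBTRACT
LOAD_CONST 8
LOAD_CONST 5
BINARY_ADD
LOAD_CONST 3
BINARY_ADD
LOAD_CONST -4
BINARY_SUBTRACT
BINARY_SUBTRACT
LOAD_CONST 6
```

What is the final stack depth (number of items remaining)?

LOAD_CONST 49   : [49]
LOAD_CONST -3   : [49, -3]
BINARY_MULTIPLY : [-147]
UNARY_NEGATIVE  : [147]
LOAD_CONST -20  : [147, -20]
BINARY_SUBTRACT : [167]
LOAD_CONST 1    : [167, 1]
BINARY_SUBTRACT : [166]
LOAD_CONST 8    : [166, 8]
LOAD_CONST 5    : [166, 8, 5]
BINARY_ADD      : [166, 13]
LOAD_CONST 3    : [166, 13, 3]
BINARY_ADD      : [166, 16]
LOAD_CONST -4   : [166, 16, -4]
BINARY_SUBTRACT : [166, 20]
BINARY_SUBTRACT : [146]
LOAD_CONST 6    : [146, 6]

2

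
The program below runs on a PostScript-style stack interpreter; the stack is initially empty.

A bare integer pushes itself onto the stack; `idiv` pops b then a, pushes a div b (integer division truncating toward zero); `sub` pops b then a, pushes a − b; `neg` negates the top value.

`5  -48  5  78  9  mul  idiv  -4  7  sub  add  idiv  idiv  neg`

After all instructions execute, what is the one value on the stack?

-1

5    : 5
-48  : 5 -48
5    : 5 -48 5
78   : 5 -48 5 78
9    : 5 -48 5 78 9
mul  : 5 -48 5 702
idiv : 5 -48 0
-4   : 5 -48 0 -4
7    : 5 -48 0 -4 7
sub  : 5 -48 0 -11
add  : 5 -48 -11
idiv : 5 4
idiv : 1
neg  : -1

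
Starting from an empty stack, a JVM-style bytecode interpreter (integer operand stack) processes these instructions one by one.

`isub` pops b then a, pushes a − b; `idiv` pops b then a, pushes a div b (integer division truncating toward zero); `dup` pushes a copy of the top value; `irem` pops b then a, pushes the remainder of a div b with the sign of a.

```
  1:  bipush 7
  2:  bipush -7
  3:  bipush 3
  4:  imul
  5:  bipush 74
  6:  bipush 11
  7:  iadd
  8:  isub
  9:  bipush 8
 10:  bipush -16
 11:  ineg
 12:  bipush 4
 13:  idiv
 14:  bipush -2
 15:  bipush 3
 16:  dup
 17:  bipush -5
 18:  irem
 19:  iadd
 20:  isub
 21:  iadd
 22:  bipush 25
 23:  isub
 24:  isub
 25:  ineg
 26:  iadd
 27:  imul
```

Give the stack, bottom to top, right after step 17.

bipush 7    7
bipush -7   7 -7
bipush 3    7 -7 3
imul        7 -21
bipush 74   7 -21 74
bipush 11   7 -21 74 11
iadd        7 -21 85
isub        7 -106
bipush 8    7 -106 8
bipush -16  7 -106 8 -16
ineg        7 -106 8 16
bipush 4    7 -106 8 16 4
idiv        7 -106 8 4
bipush -2   7 -106 8 4 -2
bipush 3    7 -106 8 4 -2 3
dup         7 -106 8 4 -2 3 3
bipush -5   7 -106 8 4 -2 3 3 -5

[7, -106, 8, 4, -2, 3, 3, -5]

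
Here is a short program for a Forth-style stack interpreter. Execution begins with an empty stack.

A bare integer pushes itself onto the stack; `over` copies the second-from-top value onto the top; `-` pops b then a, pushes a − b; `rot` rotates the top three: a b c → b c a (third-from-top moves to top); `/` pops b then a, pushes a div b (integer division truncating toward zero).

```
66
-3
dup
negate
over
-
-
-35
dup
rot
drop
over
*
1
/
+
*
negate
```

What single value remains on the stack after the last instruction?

-78540

66     → [66]
-3     → [66, -3]
dup    → [66, -3, -3]
negate → [66, -3, 3]
over   → [66, -3, 3, -3]
-      → [66, -3, 6]
-      → [66, -9]
-35    → [66, -9, -35]
dup    → [66, -9, -35, -35]
rot    → [66, -35, -35, -9]
drop   → [66, -35, -35]
over   → [66, -35, -35, -35]
*      → [66, -35, 1225]
1      → [66, -35, 1225, 1]
/      → [66, -35, 1225]
+      → [66, 1190]
*      → [78540]
negate → [-78540]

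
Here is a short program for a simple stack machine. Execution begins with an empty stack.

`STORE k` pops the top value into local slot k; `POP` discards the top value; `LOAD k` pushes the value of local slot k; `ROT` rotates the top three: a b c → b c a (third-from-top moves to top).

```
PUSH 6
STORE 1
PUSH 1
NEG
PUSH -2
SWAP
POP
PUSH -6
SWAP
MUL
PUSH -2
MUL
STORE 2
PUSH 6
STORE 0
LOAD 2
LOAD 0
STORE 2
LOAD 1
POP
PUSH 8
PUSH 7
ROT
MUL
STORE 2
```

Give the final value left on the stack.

8

PUSH 6  : 6
STORE 1 : (empty)
PUSH 1  : 1
NEG     : -1
PUSH -2 : -1 -2
SWAP    : -2 -1
POP     : -2
PUSH -6 : -2 -6
SWAP    : -6 -2
MUL     : 12
PUSH -2 : 12 -2
MUL     : -24
STORE 2 : (empty)
PUSH 6  : 6
STORE 0 : (empty)
LOAD 2  : -24
LOAD 0  : -24 6
STORE 2 : -24
LOAD 1  : -24 6
POP     : -24
PUSH 8  : -24 8
PUSH 7  : -24 8 7
ROT     : 8 7 -24
MUL     : 8 -168
STORE 2 : 8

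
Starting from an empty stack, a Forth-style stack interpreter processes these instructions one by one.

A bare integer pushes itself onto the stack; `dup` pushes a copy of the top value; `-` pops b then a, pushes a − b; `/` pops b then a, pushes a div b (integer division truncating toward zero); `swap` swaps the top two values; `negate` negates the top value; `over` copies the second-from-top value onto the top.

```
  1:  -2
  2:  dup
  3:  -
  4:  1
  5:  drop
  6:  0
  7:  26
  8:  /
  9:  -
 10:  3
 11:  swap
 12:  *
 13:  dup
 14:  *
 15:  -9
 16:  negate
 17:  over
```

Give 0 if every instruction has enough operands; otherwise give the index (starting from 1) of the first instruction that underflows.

-2     -> [-2]
dup    -> [-2, -2]
-      -> [0]
1      -> [0, 1]
drop   -> [0]
0      -> [0, 0]
26     -> [0, 0, 26]
/      -> [0, 0]
-      -> [0]
3      -> [0, 3]
swap   -> [3, 0]
*      -> [0]
dup    -> [0, 0]
*      -> [0]
-9     -> [0, -9]
negate -> [0, 9]
over   -> [0, 9, 0]

0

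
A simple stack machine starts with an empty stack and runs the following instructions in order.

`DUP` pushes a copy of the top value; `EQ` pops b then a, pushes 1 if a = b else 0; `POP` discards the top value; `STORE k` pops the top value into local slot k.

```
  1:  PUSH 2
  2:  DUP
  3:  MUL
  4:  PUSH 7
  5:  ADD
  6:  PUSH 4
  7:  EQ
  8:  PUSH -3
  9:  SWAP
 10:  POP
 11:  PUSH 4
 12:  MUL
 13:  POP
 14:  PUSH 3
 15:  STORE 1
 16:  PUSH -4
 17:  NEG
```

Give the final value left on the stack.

4

PUSH 2  -> 2
DUP     -> 2 2
MUL     -> 4
PUSH 7  -> 4 7
ADD     -> 11
PUSH 4  -> 11 4
EQ      -> 0
PUSH -3 -> 0 -3
SWAP    -> -3 0
POP     -> -3
PUSH 4  -> -3 4
MUL     -> -12
POP     -> (empty)
PUSH 3  -> 3
STORE 1 -> (empty)
PUSH -4 -> -4
NEG     -> 4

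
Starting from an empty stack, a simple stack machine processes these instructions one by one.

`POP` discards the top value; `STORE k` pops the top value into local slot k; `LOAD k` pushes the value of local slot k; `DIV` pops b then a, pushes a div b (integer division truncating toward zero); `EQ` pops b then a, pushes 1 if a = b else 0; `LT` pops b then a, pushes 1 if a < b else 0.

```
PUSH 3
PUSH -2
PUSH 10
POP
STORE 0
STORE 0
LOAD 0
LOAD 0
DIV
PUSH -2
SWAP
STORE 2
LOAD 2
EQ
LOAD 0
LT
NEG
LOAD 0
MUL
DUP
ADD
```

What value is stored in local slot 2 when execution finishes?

1

PUSH 3  -> [3]
PUSH -2 -> [3, -2]
PUSH 10 -> [3, -2, 10]
POP     -> [3, -2]
STORE 0 -> [3]
STORE 0 -> []
LOAD 0  -> [3]
LOAD 0  -> [3, 3]
DIV     -> [1]
PUSH -2 -> [1, -2]
SWAP    -> [-2, 1]
STORE 2 -> [-2]
LOAD 2  -> [-2, 1]
EQ      -> [0]
LOAD 0  -> [0, 3]
LT      -> [1]
NEG     -> [-1]
LOAD 0  -> [-1, 3]
MUL     -> [-3]
DUP     -> [-3, -3]
ADD     -> [-6]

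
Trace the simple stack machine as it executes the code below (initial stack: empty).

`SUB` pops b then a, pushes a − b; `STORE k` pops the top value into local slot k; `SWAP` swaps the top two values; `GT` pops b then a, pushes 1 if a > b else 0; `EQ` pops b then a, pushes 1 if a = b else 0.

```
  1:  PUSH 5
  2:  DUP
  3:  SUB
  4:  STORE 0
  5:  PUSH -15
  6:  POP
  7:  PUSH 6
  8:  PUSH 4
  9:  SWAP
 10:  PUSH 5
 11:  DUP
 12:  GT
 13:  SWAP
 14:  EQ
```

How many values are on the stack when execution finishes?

2

PUSH 5   -> 5
DUP      -> 5 5
SUB      -> 0
STORE 0  -> (empty)
PUSH -15 -> -15
POP      -> (empty)
PUSH 6   -> 6
PUSH 4   -> 6 4
SWAP     -> 4 6
PUSH 5   -> 4 6 5
DUP      -> 4 6 5 5
GT       -> 4 6 0
SWAP     -> 4 0 6
EQ       -> 4 0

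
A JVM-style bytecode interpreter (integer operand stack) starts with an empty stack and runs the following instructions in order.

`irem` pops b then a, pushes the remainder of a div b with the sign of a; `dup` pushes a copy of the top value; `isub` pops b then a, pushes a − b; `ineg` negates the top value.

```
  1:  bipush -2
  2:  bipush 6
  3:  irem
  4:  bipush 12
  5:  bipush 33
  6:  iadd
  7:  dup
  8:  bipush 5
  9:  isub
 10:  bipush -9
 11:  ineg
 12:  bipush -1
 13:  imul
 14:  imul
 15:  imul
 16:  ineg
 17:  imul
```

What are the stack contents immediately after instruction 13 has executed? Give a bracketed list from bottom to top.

[-2, 45, 40, -9]

bipush -2 : -2
bipush 6  : -2 6
irem      : -2
bipush 12 : -2 12
bipush 33 : -2 12 33
iadd      : -2 45
dup       : -2 45 45
bipush 5  : -2 45 45 5
isub      : -2 45 40
bipush -9 : -2 45 40 -9
ineg      : -2 45 40 9
bipush -1 : -2 45 40 9 -1
imul      : -2 45 40 -9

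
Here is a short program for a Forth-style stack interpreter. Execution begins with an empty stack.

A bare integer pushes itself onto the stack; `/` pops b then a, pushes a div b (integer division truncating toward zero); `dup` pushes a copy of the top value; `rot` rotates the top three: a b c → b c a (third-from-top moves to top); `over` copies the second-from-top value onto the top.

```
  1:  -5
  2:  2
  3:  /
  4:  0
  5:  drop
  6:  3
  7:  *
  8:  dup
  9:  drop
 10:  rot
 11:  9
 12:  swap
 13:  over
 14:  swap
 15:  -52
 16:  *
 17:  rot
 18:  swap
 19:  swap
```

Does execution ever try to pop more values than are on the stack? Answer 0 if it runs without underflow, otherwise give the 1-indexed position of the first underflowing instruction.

10

-5   -> [-5]
2    -> [-5, 2]
/    -> [-2]
0    -> [-2, 0]
drop -> [-2]
3    -> [-2, 3]
*    -> [-6]
dup  -> [-6, -6]
drop -> [-6]
rot  — needs 3 operands, stack has 1 → underflow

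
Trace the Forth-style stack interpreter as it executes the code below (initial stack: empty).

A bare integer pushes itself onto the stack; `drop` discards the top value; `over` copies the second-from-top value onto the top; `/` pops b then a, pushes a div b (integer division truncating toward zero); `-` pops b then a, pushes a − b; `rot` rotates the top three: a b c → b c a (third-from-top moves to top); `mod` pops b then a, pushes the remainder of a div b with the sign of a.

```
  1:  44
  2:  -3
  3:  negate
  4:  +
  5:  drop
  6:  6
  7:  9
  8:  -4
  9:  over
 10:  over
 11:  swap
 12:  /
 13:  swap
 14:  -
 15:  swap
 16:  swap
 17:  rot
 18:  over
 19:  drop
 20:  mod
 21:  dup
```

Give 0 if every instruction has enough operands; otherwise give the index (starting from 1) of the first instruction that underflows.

0

44     -> [44]
-3     -> [44, -3]
negate -> [44, 3]
+      -> [47]
drop   -> []
6      -> [6]
9      -> [6, 9]
-4     -> [6, 9, -4]
over   -> [6, 9, -4, 9]
over   -> [6, 9, -4, 9, -4]
swap   -> [6, 9, -4, -4, 9]
/      -> [6, 9, -4, 0]
swap   -> [6, 9, 0, -4]
-      -> [6, 9, 4]
swap   -> [6, 4, 9]
swap   -> [6, 9, 4]
rot    -> [9, 4, 6]
over   -> [9, 4, 6, 4]
drop   -> [9, 4, 6]
mod    -> [9, 4]
dup    -> [9, 4, 4]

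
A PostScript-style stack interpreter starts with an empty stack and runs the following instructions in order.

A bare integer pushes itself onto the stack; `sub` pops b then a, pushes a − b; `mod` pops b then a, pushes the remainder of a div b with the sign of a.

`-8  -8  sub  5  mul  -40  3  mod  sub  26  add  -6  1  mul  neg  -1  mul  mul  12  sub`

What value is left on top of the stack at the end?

-8  : [-8]
-8  : [-8, -8]
sub : [0]
5   : [0, 5]
mul : [0]
-40 : [0, -40]
3   : [0, -40, 3]
mod : [0, -1]
sub : [1]
26  : [1, 26]
add : [27]
-6  : [27, -6]
1   : [27, -6, 1]
mul : [27, -6]
neg : [27, 6]
-1  : [27, 6, -1]
mul : [27, -6]
mul : [-162]
12  : [-162, 12]
sub : [-174]

-174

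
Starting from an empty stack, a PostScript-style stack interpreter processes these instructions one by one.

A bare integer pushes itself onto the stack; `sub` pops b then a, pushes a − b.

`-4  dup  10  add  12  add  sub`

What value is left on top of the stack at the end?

-4  : -4
dup : -4 -4
10  : -4 -4 10
add : -4 6
12  : -4 6 12
add : -4 18
sub : -22

-22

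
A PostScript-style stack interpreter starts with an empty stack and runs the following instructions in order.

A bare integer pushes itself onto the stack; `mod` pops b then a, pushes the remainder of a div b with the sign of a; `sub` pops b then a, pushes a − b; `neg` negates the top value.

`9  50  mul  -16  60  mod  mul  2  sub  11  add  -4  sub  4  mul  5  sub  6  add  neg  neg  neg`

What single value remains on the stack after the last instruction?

28747

9   → 9
50  → 9 50
mul → 450
-16 → 450 -16
60  → 450 -16 60
mod → 450 -16
mul → -7200
2   → -7200 2
sub → -7202
11  → -7202 11
add → -7191
-4  → -7191 -4
sub → -7187
4   → -7187 4
mul → -28748
5   → -28748 5
sub → -28753
6   → -28753 6
add → -28747
neg → 28747
neg → -28747
neg → 28747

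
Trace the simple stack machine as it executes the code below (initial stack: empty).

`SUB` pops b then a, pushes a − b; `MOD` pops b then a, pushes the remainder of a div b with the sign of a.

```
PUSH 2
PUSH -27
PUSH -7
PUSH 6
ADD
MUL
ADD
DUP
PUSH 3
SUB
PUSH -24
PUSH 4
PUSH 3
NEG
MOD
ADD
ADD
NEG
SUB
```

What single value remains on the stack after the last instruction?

32

PUSH 2   : 2
PUSH -27 : 2 -27
PUSH -7  : 2 -27 -7
PUSH 6   : 2 -27 -7 6
ADD      : 2 -27 -1
MUL      : 2 27
ADD      : 29
DUP      : 29 29
PUSH 3   : 29 29 3
SUB      : 29 26
PUSH -24 : 29 26 -24
PUSH 4   : 29 26 -24 4
PUSH 3   : 29 26 -24 4 3
NEG      : 29 26 -24 4 -3
MOD      : 29 26 -24 1
ADD      : 29 26 -23
ADD      : 29 3
NEG      : 29 -3
SUB      : 32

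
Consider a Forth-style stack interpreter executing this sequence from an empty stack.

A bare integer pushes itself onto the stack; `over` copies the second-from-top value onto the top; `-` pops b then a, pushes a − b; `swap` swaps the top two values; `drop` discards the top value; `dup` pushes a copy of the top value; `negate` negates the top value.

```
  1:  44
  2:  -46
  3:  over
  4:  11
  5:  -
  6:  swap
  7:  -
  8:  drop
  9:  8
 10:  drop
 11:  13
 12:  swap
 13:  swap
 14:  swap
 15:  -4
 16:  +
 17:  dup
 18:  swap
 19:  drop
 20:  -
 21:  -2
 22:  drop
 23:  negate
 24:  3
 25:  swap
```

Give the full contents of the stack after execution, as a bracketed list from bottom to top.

[3, 27]

44     → [44]
-46    → [44, -46]
over   → [44, -46, 44]
11     → [44, -46, 44, 11]
-      → [44, -46, 33]
swap   → [44, 33, -46]
-      → [44, 79]
drop   → [44]
8      → [44, 8]
drop   → [44]
13     → [44, 13]
swap   → [13, 44]
swap   → [44, 13]
swap   → [13, 44]
-4     → [13, 44, -4]
+      → [13, 40]
dup    → [13, 40, 40]
swap   → [13, 40, 40]
drop   → [13, 40]
-      → [-27]
-2     → [-27, -2]
drop   → [-27]
negate → [27]
3      → [27, 3]
swap   → [3, 27]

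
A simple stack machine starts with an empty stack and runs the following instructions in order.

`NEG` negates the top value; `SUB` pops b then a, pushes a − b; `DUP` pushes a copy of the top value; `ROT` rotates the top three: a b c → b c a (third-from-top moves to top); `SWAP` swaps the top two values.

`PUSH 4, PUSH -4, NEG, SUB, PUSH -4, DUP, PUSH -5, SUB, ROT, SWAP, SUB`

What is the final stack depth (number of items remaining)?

PUSH 4   [4]
PUSH -4  [4, -4]
NEG      [4, 4]
SUB      [0]
PUSH -4  [0, -4]
DUP      [0, -4, -4]
PUSH -5  [0, -4, -4, -5]
SUB      [0, -4, 1]
ROT      [-4, 1, 0]
SWAP     [-4, 0, 1]
SUB      [-4, -1]

2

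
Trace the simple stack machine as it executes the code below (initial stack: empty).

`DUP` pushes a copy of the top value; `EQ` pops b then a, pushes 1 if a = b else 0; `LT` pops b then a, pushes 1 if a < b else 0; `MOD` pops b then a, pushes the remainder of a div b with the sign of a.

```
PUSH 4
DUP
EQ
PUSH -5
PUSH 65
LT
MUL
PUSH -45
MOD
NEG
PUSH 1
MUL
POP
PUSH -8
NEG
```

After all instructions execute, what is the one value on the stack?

8

PUSH 4    4
DUP       4 4
EQ        1
PUSH -5   1 -5
PUSH 65   1 -5 65
LT        1 1
MUL       1
PUSH -45  1 -45
MOD       1
NEG       -1
PUSH 1    -1 1
MUL       -1
POP       (empty)
PUSH -8   -8
NEG       8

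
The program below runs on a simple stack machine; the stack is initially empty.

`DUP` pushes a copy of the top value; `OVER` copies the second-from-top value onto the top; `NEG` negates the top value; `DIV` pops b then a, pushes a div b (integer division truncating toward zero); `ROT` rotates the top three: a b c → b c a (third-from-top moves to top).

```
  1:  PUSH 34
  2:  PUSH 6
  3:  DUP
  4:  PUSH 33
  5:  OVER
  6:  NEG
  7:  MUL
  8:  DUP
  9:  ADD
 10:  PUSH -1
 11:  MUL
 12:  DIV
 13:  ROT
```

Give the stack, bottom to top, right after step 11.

[34, 6, 6, 396]

PUSH 34 : [34]
PUSH 6  : [34, 6]
DUP     : [34, 6, 6]
PUSH 33 : [34, 6, 6, 33]
OVER    : [34, 6, 6, 33, 6]
NEG     : [34, 6, 6, 33, -6]
MUL     : [34, 6, 6, -198]
DUP     : [34, 6, 6, -198, -198]
ADD     : [34, 6, 6, -396]
PUSH -1 : [34, 6, 6, -396, -1]
MUL     : [34, 6, 6, 396]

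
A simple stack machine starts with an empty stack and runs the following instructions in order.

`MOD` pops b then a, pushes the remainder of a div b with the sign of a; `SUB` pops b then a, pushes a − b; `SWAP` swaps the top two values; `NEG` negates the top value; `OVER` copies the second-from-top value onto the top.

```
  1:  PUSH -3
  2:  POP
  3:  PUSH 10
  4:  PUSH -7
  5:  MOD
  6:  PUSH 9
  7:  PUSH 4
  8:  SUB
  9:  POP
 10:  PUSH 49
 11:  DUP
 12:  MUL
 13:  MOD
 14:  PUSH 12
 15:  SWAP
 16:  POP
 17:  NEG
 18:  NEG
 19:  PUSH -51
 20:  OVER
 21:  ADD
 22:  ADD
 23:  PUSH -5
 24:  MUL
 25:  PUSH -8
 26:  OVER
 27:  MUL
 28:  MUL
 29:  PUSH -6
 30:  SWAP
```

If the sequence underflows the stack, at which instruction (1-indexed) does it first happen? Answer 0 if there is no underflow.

0

PUSH -3  -> [-3]
POP      -> []
PUSH 10  -> [10]
PUSH -7  -> [10, -7]
MOD      -> [3]
PUSH 9   -> [3, 9]
PUSH 4   -> [3, 9, 4]
SUB      -> [3, 5]
POP      -> [3]
PUSH 49  -> [3, 49]
DUP      -> [3, 49, 49]
MUL      -> [3, 2401]
MOD      -> [3]
PUSH 12  -> [3, 12]
SWAP     -> [12, 3]
POP      -> [12]
NEG      -> [-12]
NEG      -> [12]
PUSH -51 -> [12, -51]
OVER     -> [12, -51, 12]
ADD      -> [12, -39]
ADD      -> [-27]
PUSH -5  -> [-27, -5]
MUL      -> [135]
PUSH -8  -> [135, -8]
OVER     -> [135, -8, 135]
MUL      -> [135, -1080]
MUL      -> [-145800]
PUSH -6  -> [-145800, -6]
SWAP     -> [-6, -145800]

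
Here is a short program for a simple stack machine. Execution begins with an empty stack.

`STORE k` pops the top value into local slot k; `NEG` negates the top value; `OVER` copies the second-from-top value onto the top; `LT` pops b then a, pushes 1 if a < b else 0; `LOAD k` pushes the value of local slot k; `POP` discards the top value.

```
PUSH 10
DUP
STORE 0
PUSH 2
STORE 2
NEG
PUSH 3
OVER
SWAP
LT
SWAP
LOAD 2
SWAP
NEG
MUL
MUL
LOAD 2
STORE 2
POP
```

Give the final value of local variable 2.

PUSH 10 : 10
DUP     : 10 10
STORE 0 : 10
PUSH 2  : 10 2
STORE 2 : 10
NEG     : -10
PUSH 3  : -10 3
OVER    : -10 3 -10
SWAP    : -10 -10 3
LT      : -10 1
SWAP    : 1 -10
LOAD 2  : 1 -10 2
SWAP    : 1 2 -10
NEG     : 1 2 10
MUL     : 1 20
MUL     : 20
LOAD 2  : 20 2
STORE 2 : 20
POP     : (empty)

2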